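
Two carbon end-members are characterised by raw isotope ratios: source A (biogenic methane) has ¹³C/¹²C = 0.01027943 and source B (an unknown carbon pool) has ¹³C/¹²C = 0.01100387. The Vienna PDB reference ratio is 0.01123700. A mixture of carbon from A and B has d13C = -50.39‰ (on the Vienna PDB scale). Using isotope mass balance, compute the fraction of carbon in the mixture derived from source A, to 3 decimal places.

δ_A = (0.01027943/0.01123700 − 1)×1000 = (0.914784 − 1)×1000 = -85.216‰
δ_B = (0.01100387/0.01123700 − 1)×1000 = (0.979253 − 1)×1000 = -20.747‰
f_A = (δ_mix − δ_B)/(δ_A − δ_B) = (-50.39 − (-20.747))/(-85.216 − (-20.747))
f_A = -29.643 / -64.469 = 0.4598

0.460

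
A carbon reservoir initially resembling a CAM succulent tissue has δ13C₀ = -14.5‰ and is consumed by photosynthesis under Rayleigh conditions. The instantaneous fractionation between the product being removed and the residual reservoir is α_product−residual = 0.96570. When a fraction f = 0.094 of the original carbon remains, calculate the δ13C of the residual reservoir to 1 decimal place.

Rayleigh residual: δ_res = (δ₀ + 1000)·f^(α−1) − 1000
α − 1 = -0.03430
f^(α−1) = 0.094^(-0.03430) = 1.084480
δ_res = (-14.5 + 1000) × 1.084480 − 1000 = 1068.755 − 1000 = 68.76‰

68.8‰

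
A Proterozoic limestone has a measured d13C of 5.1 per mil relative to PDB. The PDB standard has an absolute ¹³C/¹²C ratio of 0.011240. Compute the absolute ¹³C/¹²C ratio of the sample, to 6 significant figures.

0.0112973

R_sample = R_standard × (d13C/1000 + 1)
R_sample = 0.011240 × (5.1/1000 + 1) = 0.011240 × 1.005100
R_sample = 0.0112973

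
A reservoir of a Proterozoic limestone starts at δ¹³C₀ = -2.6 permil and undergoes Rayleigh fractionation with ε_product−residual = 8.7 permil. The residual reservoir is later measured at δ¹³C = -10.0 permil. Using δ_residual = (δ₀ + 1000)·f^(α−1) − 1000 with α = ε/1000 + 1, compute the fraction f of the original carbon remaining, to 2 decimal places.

α − 1 = ε/1000 = 0.0087
(δ_res + 1000)/(δ₀ + 1000) = (-10.0 + 1000)/(-2.6 + 1000) = 990.0/997.4 = 0.992581
f = 0.992581^(1/0.0087) = exp(ln(0.992581)/0.0087) = exp(-0.00745/0.0087)
f = exp(-0.8560) = 0.4249

0.42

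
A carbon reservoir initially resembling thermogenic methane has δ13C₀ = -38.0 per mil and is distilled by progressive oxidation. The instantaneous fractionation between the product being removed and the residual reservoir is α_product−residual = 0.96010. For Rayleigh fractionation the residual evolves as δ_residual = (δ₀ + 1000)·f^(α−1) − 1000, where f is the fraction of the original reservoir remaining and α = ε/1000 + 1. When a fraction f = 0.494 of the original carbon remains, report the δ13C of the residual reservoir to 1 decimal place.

-10.5 per mil

Rayleigh residual: δ_res = (δ₀ + 1000)·f^(α−1) − 1000
α − 1 = -0.03990
f^(α−1) = 0.494^(-0.03990) = 1.028538
δ_res = (-38.0 + 1000) × 1.028538 − 1000 = 989.453 − 1000 = -10.55 per mil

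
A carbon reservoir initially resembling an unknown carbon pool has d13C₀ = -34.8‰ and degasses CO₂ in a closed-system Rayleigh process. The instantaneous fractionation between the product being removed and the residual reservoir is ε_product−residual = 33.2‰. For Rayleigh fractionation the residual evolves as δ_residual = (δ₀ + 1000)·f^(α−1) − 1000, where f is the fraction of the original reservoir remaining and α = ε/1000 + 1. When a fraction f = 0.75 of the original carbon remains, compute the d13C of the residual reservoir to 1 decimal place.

-44.0‰

Rayleigh residual: δ_res = (δ₀ + 1000)·f^(α−1) − 1000
α = ε/1000 + 1 = 1.03320, so α − 1 = 0.03320
f^(α−1) = 0.75^(0.03320) = 0.990494
δ_res = (-34.8 + 1000) × 0.990494 − 1000 = 956.025 − 1000 = -43.97‰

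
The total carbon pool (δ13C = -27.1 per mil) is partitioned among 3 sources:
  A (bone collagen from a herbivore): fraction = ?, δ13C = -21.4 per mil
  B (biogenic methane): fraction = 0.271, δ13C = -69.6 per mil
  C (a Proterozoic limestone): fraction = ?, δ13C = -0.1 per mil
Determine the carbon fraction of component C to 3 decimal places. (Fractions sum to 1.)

0.346

Let f_C and f_A be the unknown fractions; fractions sum to 1 so f_C + f_A = 0.729.
Mass balance: Σ fᵢ·δᵢ = δ_bulk ⇒ f_C·(-0.1) + f_A·(-21.4) = -27.1 − (-18.862) = -8.238
Substitute f_A = 0.729 − f_C:
f_C·(-0.1 − -21.4) = -8.238 − 0.729×(-21.4) = 7.362
f_C = 7.362 / 21.3 = 0.3456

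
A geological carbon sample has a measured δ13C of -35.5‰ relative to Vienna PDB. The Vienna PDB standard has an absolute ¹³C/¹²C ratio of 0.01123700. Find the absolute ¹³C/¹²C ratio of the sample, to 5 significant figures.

0.010838

R_sample = R_standard × (δ13C/1000 + 1)
R_sample = 0.01123700 × (-35.5/1000 + 1) = 0.01123700 × 0.964500
R_sample = 0.0108381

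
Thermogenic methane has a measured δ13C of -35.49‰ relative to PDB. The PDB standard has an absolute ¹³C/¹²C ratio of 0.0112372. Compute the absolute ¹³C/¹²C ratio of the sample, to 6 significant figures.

R_sample = R_standard × (δ13C/1000 + 1)
R_sample = 0.0112372 × (-35.49/1000 + 1) = 0.0112372 × 0.964510
R_sample = 0.0108384

0.0108384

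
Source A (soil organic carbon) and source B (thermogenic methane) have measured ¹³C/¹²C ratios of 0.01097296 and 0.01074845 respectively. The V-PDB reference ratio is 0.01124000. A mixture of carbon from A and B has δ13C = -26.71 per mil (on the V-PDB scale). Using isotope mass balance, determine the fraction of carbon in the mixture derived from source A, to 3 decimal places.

0.852

δ_A = (0.01097296/0.01124000 − 1)×1000 = (0.976242 − 1)×1000 = -23.758 per mil
δ_B = (0.01074845/0.01124000 − 1)×1000 = (0.956268 − 1)×1000 = -43.732 per mil
f_A = (δ_mix − δ_B)/(δ_A − δ_B) = (-26.71 − (-43.732))/(-23.758 − (-43.732))
f_A = 17.022 / 19.974 = 0.8522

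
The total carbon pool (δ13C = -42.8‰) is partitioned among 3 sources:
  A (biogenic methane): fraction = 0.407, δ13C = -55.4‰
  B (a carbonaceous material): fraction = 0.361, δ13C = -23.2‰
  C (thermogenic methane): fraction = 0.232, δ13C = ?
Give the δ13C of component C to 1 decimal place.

Isotope mass balance: δ_bulk = Σ fᵢ·δᵢ.
-42.8 = 0.407×(-55.4) + 0.361×(-23.2) + 0.232×δ_C
0.232·δ_C = -42.8 − (-30.923) = -11.877
δ_C = -11.877 / 0.232 = -51.19‰

-51.2‰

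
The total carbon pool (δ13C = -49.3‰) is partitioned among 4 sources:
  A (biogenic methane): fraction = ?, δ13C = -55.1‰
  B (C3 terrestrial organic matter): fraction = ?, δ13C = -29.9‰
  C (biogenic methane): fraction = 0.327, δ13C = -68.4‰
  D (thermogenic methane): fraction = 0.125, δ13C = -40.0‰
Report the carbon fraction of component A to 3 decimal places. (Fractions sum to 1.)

Let f_A and f_B be the unknown fractions; fractions sum to 1 so f_A + f_B = 0.548.
Mass balance: Σ fᵢ·δᵢ = δ_bulk ⇒ f_A·(-55.1) + f_B·(-29.9) = -49.3 − (-27.367) = -21.933
Substitute f_B = 0.548 − f_A:
f_A·(-55.1 − -29.9) = -21.933 − 0.548×(-29.9) = -5.548
f_A = -5.548 / -25.2 = 0.2202

0.220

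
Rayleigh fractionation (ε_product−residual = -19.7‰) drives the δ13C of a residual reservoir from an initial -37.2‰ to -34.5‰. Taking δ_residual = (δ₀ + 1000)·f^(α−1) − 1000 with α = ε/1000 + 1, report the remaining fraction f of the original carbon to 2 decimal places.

α − 1 = ε/1000 = -0.0197
(δ_res + 1000)/(δ₀ + 1000) = (-34.5 + 1000)/(-37.2 + 1000) = 965.5/962.8 = 1.002804
f = 1.002804^(1/-0.0197) = exp(ln(1.002804)/-0.0197) = exp(0.00280/-0.0197)
f = exp(-0.1422) = 0.8675

0.87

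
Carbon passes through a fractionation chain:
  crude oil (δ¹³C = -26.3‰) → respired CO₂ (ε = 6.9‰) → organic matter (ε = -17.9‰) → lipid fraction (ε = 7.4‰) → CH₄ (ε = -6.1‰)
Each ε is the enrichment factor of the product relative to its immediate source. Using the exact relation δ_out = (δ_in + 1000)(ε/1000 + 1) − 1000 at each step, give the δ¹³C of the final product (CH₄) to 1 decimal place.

step 1: δ = (-26.30 + 1000)·(6.9/1000 + 1) − 1000 = -19.58‰
step 2: δ = (-19.58 + 1000)·(-17.9/1000 + 1) − 1000 = -37.13‰
step 3: δ = (-37.13 + 1000)·(7.4/1000 + 1) − 1000 = -30.01‰
step 4: δ = (-30.01 + 1000)·(-6.1/1000 + 1) − 1000 = -35.92‰

-35.9‰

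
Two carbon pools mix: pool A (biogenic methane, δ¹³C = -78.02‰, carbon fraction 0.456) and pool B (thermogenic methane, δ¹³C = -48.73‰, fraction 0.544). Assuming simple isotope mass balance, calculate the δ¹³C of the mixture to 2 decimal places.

-62.09‰

δ_mix = f_A·δ_A + f_B·δ_B
δ_mix = 0.456 × (-78.02) + 0.544 × (-48.73)
δ_mix = -35.577 + -26.509 = -62.086‰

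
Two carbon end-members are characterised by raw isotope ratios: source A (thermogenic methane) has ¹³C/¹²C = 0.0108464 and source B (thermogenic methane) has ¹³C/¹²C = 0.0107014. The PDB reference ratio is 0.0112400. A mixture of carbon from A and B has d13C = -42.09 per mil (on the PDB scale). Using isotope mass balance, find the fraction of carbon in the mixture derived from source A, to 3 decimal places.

0.452

δ_A = (0.0108464/0.0112400 − 1)×1000 = (0.964982 − 1)×1000 = -35.018 per mil
δ_B = (0.0107014/0.0112400 − 1)×1000 = (0.952082 − 1)×1000 = -47.918 per mil
f_A = (δ_mix − δ_B)/(δ_A − δ_B) = (-42.09 − (-47.918))/(-35.018 − (-47.918))
f_A = 5.828 / 12.900 = 0.4518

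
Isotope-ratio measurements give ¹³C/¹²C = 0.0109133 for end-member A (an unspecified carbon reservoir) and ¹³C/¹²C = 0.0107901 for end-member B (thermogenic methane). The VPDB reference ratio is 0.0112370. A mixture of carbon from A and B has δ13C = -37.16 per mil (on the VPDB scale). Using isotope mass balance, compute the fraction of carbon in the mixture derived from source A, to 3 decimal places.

0.238

δ_A = (0.0109133/0.0112370 − 1)×1000 = (0.971193 − 1)×1000 = -28.807 per mil
δ_B = (0.0107901/0.0112370 − 1)×1000 = (0.960230 − 1)×1000 = -39.770 per mil
f_A = (δ_mix − δ_B)/(δ_A − δ_B) = (-37.16 − (-39.770))/(-28.807 − (-39.770))
f_A = 2.610 / 10.964 = 0.2381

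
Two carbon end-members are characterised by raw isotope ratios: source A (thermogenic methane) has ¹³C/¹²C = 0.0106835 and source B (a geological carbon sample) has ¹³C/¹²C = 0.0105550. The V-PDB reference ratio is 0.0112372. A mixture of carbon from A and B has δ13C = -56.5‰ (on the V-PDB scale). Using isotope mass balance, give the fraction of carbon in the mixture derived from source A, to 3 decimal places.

0.368

δ_A = (0.0106835/0.0112372 − 1)×1000 = (0.950726 − 1)×1000 = -49.274‰
δ_B = (0.0105550/0.0112372 − 1)×1000 = (0.939291 − 1)×1000 = -60.709‰
f_A = (δ_mix − δ_B)/(δ_A − δ_B) = (-56.5 − (-60.709))/(-49.274 − (-60.709))
f_A = 4.209 / 11.435 = 0.3681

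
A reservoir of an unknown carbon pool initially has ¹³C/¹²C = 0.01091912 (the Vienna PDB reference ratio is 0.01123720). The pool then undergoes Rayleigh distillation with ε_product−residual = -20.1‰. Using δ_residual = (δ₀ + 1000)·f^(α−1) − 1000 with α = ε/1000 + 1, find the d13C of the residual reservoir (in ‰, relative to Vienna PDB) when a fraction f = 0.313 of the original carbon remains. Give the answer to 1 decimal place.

δ₀ = (0.01091912/0.01123720 − 1)×1000 = (0.971694 − 1)×1000 = -28.306‰
α − 1 = ε/1000 = -0.0201
f^(α−1) = 0.313^(-0.0201) = 1.023622
δ_res = (-28.306 + 1000) × 1.023622 − 1000 = 994.647 − 1000 = -5.35‰

-5.4‰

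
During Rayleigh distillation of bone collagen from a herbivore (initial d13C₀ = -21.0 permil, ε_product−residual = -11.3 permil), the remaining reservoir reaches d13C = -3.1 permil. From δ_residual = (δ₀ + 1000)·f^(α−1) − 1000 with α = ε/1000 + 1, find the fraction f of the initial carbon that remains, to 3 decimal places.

α − 1 = ε/1000 = -0.0113
(δ_res + 1000)/(δ₀ + 1000) = (-3.1 + 1000)/(-21.0 + 1000) = 996.9/979.0 = 1.018284
f = 1.018284^(1/-0.0113) = exp(ln(1.018284)/-0.0113) = exp(0.01812/-0.0113)
f = exp(-1.6034) = 0.2012

0.201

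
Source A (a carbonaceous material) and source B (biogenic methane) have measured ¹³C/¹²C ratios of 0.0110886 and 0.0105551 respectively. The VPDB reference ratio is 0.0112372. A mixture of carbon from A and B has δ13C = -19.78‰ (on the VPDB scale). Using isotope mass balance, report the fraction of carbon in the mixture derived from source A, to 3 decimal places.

0.862

δ_A = (0.0110886/0.0112372 − 1)×1000 = (0.986776 − 1)×1000 = -13.224‰
δ_B = (0.0105551/0.0112372 − 1)×1000 = (0.939300 − 1)×1000 = -60.700‰
f_A = (δ_mix − δ_B)/(δ_A − δ_B) = (-19.78 − (-60.700))/(-13.224 − (-60.700))
f_A = 40.920 / 47.476 = 0.8619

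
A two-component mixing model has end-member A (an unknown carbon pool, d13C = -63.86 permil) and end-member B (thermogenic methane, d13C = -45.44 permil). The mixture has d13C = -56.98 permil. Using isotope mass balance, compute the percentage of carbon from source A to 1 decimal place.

62.6%

δ_mix = f_A·δ_A + (1 − f_A)·δ_B  ⇒  f_A = (δ_mix − δ_B)/(δ_A − δ_B)
f_A = (-56.98 − (-45.44)) / (-63.86 − (-45.44))
f_A = -11.54 / -18.42 = 0.6265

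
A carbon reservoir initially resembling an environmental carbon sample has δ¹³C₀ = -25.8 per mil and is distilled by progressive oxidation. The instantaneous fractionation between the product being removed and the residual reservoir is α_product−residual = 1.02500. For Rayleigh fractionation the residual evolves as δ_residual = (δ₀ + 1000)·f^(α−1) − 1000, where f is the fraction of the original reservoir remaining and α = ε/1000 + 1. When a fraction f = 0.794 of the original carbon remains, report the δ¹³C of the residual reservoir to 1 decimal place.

Rayleigh residual: δ_res = (δ₀ + 1000)·f^(α−1) − 1000
α − 1 = 0.02500
f^(α−1) = 0.794^(0.02500) = 0.994250
δ_res = (-25.8 + 1000) × 0.994250 − 1000 = 968.598 − 1000 = -31.40 per mil

-31.4 per mil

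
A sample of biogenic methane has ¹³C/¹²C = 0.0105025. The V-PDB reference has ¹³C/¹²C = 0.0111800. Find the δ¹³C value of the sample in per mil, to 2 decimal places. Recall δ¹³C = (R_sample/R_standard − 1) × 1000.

δ¹³C = (R_sample / R_standard − 1) × 1000
R_sample / R_standard = 0.0105025 / 0.0111800 = 0.939401
δ¹³C = (0.939401 − 1) × 1000 = -60.599 per mil

-60.60 per mil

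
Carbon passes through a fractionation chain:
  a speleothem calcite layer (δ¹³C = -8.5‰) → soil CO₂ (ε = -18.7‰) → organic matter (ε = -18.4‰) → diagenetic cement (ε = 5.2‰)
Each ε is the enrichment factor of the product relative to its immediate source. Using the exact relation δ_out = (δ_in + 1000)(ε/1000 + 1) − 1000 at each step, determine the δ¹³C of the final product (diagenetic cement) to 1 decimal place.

-40.0‰

step 1: δ = (-8.50 + 1000)·(-18.7/1000 + 1) − 1000 = -27.04‰
step 2: δ = (-27.04 + 1000)·(-18.4/1000 + 1) − 1000 = -44.94‰
step 3: δ = (-44.94 + 1000)·(5.2/1000 + 1) − 1000 = -39.98‰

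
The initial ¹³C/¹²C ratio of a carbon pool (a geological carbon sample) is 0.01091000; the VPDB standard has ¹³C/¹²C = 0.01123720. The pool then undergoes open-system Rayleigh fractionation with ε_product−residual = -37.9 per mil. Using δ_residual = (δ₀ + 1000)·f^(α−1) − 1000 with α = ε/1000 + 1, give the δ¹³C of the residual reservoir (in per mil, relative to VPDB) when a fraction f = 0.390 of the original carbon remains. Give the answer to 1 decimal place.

δ₀ = (0.01091000/0.01123720 − 1)×1000 = (0.970882 − 1)×1000 = -29.118 per mil
α − 1 = ε/1000 = -0.0379
f^(α−1) = 0.390^(-0.0379) = 1.036331
δ_res = (-29.118 + 1000) × 1.036331 − 1000 = 1006.156 − 1000 = 6.16 per mil

6.2 per mil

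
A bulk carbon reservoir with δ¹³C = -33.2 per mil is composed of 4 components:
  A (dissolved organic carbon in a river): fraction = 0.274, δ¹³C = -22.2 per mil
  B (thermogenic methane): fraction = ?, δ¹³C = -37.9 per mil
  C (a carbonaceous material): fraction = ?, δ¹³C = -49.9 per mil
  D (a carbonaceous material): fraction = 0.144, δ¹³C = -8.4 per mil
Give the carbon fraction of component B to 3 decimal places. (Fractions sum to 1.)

0.261

Let f_B and f_C be the unknown fractions; fractions sum to 1 so f_B + f_C = 0.582.
Mass balance: Σ fᵢ·δᵢ = δ_bulk ⇒ f_B·(-37.9) + f_C·(-49.9) = -33.2 − (-7.292) = -25.908
Substitute f_C = 0.582 − f_B:
f_B·(-37.9 − -49.9) = -25.908 − 0.582×(-49.9) = 3.134
f_B = 3.134 / 12.0 = 0.2612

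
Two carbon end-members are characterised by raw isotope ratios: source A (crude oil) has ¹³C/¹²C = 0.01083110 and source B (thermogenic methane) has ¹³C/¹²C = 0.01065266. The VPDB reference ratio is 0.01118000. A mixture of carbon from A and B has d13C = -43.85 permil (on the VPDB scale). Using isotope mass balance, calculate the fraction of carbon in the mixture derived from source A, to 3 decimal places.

δ_A = (0.01083110/0.01118000 − 1)×1000 = (0.968792 − 1)×1000 = -31.208 permil
δ_B = (0.01065266/0.01118000 − 1)×1000 = (0.952832 − 1)×1000 = -47.168 permil
f_A = (δ_mix − δ_B)/(δ_A − δ_B) = (-43.85 − (-47.168))/(-31.208 − (-47.168))
f_A = 3.318 / 15.961 = 0.2079

0.208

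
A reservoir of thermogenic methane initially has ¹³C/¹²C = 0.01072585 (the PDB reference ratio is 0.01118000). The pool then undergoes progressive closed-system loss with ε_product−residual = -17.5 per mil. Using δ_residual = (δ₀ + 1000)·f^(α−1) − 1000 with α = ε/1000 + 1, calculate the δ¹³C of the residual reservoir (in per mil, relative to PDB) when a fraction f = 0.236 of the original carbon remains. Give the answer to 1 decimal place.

-16.1 per mil

δ₀ = (0.01072585/0.01118000 − 1)×1000 = (0.959378 − 1)×1000 = -40.622 per mil
α − 1 = ε/1000 = -0.0175
f^(α−1) = 0.236^(-0.0175) = 1.025591
δ_res = (-40.622 + 1000) × 1.025591 − 1000 = 983.929 − 1000 = -16.07 per mil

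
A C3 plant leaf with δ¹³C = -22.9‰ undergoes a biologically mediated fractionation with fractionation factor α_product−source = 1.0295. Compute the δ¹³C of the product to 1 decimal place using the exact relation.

5.9‰

δ_product = (δ_source + 1000)·α − 1000
δ_product = (-22.9 + 1000) × 1.0295 − 1000
δ_product = 1005.924 − 1000 = 5.92‰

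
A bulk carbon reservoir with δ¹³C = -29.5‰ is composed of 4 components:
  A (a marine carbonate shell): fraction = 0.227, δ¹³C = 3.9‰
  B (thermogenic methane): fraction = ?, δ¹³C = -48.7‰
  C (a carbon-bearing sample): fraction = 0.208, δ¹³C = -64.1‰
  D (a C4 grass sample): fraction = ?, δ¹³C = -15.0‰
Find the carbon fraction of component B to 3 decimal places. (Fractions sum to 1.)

Let f_B and f_D be the unknown fractions; fractions sum to 1 so f_B + f_D = 0.565.
Mass balance: Σ fᵢ·δᵢ = δ_bulk ⇒ f_B·(-48.7) + f_D·(-15.0) = -29.5 − (-12.447) = -17.053
Substitute f_D = 0.565 − f_B:
f_B·(-48.7 − -15.0) = -17.053 − 0.565×(-15.0) = -8.578
f_B = -8.578 / -33.7 = 0.2545

0.255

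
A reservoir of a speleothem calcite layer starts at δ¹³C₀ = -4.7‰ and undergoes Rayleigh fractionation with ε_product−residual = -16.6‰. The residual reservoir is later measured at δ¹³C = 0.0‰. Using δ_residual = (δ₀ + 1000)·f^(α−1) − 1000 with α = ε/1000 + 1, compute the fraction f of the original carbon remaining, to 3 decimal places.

α − 1 = ε/1000 = -0.0166
(δ_res + 1000)/(δ₀ + 1000) = (0.0 + 1000)/(-4.7 + 1000) = 1000.0/995.3 = 1.004722
f = 1.004722^(1/-0.0166) = exp(ln(1.004722)/-0.0166) = exp(0.00471/-0.0166)
f = exp(-0.2838) = 0.7529

0.753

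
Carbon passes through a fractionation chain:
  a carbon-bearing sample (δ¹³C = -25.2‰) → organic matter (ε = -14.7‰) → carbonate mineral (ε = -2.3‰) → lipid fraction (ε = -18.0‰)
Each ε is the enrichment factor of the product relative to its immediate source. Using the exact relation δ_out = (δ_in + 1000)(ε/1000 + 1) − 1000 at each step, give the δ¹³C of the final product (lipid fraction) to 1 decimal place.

step 1: δ = (-25.20 + 1000)·(-14.7/1000 + 1) − 1000 = -39.53‰
step 2: δ = (-39.53 + 1000)·(-2.3/1000 + 1) − 1000 = -41.74‰
step 3: δ = (-41.74 + 1000)·(-18.0/1000 + 1) − 1000 = -58.99‰

-59.0‰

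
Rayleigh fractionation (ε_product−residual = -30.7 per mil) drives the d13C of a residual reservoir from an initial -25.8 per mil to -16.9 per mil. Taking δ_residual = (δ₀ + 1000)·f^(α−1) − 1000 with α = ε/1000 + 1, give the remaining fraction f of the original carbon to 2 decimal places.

0.74

α − 1 = ε/1000 = -0.0307
(δ_res + 1000)/(δ₀ + 1000) = (-16.9 + 1000)/(-25.8 + 1000) = 983.1/974.2 = 1.009136
f = 1.009136^(1/-0.0307) = exp(ln(1.009136)/-0.0307) = exp(0.00909/-0.0307)
f = exp(-0.2962) = 0.7436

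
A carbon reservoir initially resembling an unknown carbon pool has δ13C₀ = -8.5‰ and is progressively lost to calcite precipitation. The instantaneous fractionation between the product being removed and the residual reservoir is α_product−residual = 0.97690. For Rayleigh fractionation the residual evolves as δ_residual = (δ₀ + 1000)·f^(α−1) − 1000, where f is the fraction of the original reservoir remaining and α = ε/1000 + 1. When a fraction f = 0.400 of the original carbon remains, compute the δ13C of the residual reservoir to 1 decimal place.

12.7‰

Rayleigh residual: δ_res = (δ₀ + 1000)·f^(α−1) − 1000
α − 1 = -0.02310
f^(α−1) = 0.400^(-0.02310) = 1.021392
δ_res = (-8.5 + 1000) × 1.021392 − 1000 = 1012.710 − 1000 = 12.71‰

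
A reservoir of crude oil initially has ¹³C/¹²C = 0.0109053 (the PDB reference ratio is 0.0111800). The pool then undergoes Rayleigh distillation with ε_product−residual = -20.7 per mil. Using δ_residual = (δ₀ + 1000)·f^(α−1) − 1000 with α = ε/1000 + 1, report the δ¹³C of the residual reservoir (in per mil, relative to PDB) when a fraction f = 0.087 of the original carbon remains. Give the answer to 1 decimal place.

δ₀ = (0.0109053/0.0111800 − 1)×1000 = (0.975429 − 1)×1000 = -24.571 per mil
α − 1 = ε/1000 = -0.0207
f^(α−1) = 0.087^(-0.0207) = 1.051845
δ_res = (-24.571 + 1000) × 1.051845 − 1000 = 1026.001 − 1000 = 26.00 per mil

26.0 per mil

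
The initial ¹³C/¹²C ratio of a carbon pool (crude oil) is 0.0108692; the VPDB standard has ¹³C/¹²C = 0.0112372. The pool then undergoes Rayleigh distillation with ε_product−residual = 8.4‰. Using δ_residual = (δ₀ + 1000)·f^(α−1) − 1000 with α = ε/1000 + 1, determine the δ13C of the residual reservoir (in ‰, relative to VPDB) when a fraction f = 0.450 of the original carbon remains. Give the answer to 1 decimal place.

δ₀ = (0.0108692/0.0112372 − 1)×1000 = (0.967252 − 1)×1000 = -32.748‰
α − 1 = ε/1000 = 0.0084
f^(α−1) = 0.450^(0.0084) = 0.993315
δ_res = (-32.748 + 1000) × 0.993315 − 1000 = 960.786 − 1000 = -39.21‰

-39.2‰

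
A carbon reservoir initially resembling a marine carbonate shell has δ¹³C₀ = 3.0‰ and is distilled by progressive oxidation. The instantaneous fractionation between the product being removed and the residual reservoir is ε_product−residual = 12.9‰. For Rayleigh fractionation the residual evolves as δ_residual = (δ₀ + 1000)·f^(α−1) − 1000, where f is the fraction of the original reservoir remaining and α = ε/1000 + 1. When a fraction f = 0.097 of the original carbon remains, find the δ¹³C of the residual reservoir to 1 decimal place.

-26.7‰

Rayleigh residual: δ_res = (δ₀ + 1000)·f^(α−1) − 1000
α = ε/1000 + 1 = 1.01290, so α − 1 = 0.01290
f^(α−1) = 0.097^(0.01290) = 0.970352
δ_res = (3.0 + 1000) × 0.970352 − 1000 = 973.263 − 1000 = -26.74‰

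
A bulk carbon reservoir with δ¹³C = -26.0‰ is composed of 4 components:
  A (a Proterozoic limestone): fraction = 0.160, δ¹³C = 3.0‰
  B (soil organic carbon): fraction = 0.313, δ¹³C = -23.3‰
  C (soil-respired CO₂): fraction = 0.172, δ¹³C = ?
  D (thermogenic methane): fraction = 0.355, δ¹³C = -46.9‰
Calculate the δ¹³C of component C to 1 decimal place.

Isotope mass balance: δ_bulk = Σ fᵢ·δᵢ.
-26.0 = 0.160×(3.0) + 0.313×(-23.3) + 0.172×δ_C + 0.355×(-46.9)
0.172·δ_C = -26.0 − (-23.462) = -2.538
δ_C = -2.538 / 0.172 = -14.75‰

-14.8‰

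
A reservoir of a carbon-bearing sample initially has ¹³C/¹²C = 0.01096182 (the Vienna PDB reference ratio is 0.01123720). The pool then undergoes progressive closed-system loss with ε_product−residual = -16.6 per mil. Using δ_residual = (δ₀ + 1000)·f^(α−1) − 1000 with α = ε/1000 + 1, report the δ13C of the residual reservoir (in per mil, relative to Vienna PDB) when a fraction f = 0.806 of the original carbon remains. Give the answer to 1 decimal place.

-21.0 per mil

δ₀ = (0.01096182/0.01123720 − 1)×1000 = (0.975494 − 1)×1000 = -24.506 per mil
α − 1 = ε/1000 = -0.0166
f^(α−1) = 0.806^(-0.0166) = 1.003587
δ_res = (-24.506 + 1000) × 1.003587 − 1000 = 978.993 − 1000 = -21.01 per mil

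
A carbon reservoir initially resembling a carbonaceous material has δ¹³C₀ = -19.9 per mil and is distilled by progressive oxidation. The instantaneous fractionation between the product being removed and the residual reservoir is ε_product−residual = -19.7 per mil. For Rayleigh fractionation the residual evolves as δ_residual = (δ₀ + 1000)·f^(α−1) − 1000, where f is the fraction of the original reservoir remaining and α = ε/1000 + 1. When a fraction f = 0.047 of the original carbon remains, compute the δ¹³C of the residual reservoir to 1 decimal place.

41.0 per mil

Rayleigh residual: δ_res = (δ₀ + 1000)·f^(α−1) − 1000
α = ε/1000 + 1 = 0.98030, so α − 1 = -0.01970
f^(α−1) = 0.047^(-0.01970) = 1.062086
δ_res = (-19.9 + 1000) × 1.062086 − 1000 = 1040.950 − 1000 = 40.95 per mil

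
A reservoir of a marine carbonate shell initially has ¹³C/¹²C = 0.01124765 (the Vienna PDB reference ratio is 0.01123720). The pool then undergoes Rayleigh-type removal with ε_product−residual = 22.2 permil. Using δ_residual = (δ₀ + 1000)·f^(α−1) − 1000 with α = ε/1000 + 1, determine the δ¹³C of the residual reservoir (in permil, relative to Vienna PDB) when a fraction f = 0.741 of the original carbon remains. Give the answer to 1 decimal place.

δ₀ = (0.01124765/0.01123720 − 1)×1000 = (1.000930 − 1)×1000 = 0.930 permil
α − 1 = ε/1000 = 0.0222
f^(α−1) = 0.741^(0.0222) = 0.993368
δ_res = (0.930 + 1000) × 0.993368 − 1000 = 994.291 − 1000 = -5.71 permil

-5.7 permil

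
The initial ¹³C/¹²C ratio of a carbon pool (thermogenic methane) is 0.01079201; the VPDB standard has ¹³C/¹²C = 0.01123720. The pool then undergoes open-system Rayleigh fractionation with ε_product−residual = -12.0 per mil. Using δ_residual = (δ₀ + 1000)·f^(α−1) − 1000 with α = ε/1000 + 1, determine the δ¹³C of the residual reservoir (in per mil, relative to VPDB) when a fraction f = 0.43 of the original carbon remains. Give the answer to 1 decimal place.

δ₀ = (0.01079201/0.01123720 − 1)×1000 = (0.960382 − 1)×1000 = -39.618 per mil
α − 1 = ε/1000 = -0.0120
f^(α−1) = 0.43^(-0.0120) = 1.010179
δ_res = (-39.618 + 1000) × 1.010179 − 1000 = 970.158 − 1000 = -29.84 per mil

-29.8 per mil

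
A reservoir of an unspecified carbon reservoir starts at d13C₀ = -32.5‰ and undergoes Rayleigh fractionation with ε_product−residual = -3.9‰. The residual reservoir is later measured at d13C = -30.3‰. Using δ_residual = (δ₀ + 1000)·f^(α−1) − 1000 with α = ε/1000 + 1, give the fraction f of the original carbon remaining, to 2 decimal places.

α − 1 = ε/1000 = -0.0039
(δ_res + 1000)/(δ₀ + 1000) = (-30.3 + 1000)/(-32.5 + 1000) = 969.7/967.5 = 1.002274
f = 1.002274^(1/-0.0039) = exp(ln(1.002274)/-0.0039) = exp(0.00227/-0.0039)
f = exp(-0.5824) = 0.5586

0.56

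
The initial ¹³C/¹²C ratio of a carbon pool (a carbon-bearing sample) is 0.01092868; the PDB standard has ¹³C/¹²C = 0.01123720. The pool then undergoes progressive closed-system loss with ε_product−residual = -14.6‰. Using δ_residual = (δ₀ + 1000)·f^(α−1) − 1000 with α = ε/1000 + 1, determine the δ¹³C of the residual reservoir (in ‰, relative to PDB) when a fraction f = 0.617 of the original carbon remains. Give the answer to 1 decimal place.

-20.6‰

δ₀ = (0.01092868/0.01123720 − 1)×1000 = (0.972545 − 1)×1000 = -27.455‰
α − 1 = ε/1000 = -0.0146
f^(α−1) = 0.617^(-0.0146) = 1.007075
δ_res = (-27.455 + 1000) × 1.007075 − 1000 = 979.426 − 1000 = -20.57‰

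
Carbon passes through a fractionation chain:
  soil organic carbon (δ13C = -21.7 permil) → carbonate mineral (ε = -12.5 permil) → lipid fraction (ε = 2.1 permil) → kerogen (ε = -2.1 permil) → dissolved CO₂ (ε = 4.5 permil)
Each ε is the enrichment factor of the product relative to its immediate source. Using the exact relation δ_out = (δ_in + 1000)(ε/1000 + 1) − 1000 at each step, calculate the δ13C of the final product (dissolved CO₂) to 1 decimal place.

-29.6 permil

step 1: δ = (-21.70 + 1000)·(-12.5/1000 + 1) − 1000 = -33.93 permil
step 2: δ = (-33.93 + 1000)·(2.1/1000 + 1) − 1000 = -31.90 permil
step 3: δ = (-31.90 + 1000)·(-2.1/1000 + 1) − 1000 = -33.93 permil
step 4: δ = (-33.93 + 1000)·(4.5/1000 + 1) − 1000 = -29.59 permil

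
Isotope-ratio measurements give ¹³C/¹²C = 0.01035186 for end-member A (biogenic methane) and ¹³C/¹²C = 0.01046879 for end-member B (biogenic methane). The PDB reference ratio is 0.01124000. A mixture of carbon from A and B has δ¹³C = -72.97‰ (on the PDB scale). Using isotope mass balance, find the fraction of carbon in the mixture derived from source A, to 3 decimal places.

0.419

δ_A = (0.01035186/0.01124000 − 1)×1000 = (0.920984 − 1)×1000 = -79.016‰
δ_B = (0.01046879/0.01124000 − 1)×1000 = (0.931387 − 1)×1000 = -68.613‰
f_A = (δ_mix − δ_B)/(δ_A − δ_B) = (-72.97 − (-68.613))/(-79.016 − (-68.613))
f_A = -4.357 / -10.403 = 0.4188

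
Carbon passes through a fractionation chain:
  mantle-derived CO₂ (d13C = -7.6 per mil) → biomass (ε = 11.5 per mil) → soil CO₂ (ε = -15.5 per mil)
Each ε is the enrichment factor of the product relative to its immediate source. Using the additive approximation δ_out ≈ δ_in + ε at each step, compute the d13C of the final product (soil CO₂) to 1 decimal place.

-11.6 per mil

step 1: δ ≈ -7.6 + (11.5) = 3.9 per mil
step 2: δ ≈ 3.9 + (-15.5) = -11.6 per mil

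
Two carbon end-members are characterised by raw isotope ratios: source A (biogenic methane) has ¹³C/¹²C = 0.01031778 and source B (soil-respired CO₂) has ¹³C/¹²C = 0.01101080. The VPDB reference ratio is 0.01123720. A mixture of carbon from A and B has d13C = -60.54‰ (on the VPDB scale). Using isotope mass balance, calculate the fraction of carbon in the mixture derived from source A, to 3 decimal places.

0.655

δ_A = (0.01031778/0.01123720 − 1)×1000 = (0.918181 − 1)×1000 = -81.819‰
δ_B = (0.01101080/0.01123720 − 1)×1000 = (0.979853 − 1)×1000 = -20.147‰
f_A = (δ_mix − δ_B)/(δ_A − δ_B) = (-60.54 − (-20.147))/(-81.819 − (-20.147))
f_A = -40.393 / -61.672 = 0.6550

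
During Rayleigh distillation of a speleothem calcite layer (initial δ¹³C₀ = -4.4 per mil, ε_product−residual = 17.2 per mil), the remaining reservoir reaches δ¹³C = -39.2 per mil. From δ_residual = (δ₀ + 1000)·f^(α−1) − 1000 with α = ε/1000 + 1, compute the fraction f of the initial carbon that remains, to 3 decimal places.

0.126

α − 1 = ε/1000 = 0.0172
(δ_res + 1000)/(δ₀ + 1000) = (-39.2 + 1000)/(-4.4 + 1000) = 960.8/995.6 = 0.965046
f = 0.965046^(1/0.0172) = exp(ln(0.965046)/0.0172) = exp(-0.03558/0.0172)
f = exp(-2.0686) = 0.1264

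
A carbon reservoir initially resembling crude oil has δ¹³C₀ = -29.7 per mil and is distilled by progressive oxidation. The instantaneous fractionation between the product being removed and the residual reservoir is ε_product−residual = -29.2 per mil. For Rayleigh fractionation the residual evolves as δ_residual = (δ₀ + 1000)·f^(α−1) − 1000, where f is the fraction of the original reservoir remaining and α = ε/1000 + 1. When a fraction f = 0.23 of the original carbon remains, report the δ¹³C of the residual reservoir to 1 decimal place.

12.8 per mil

Rayleigh residual: δ_res = (δ₀ + 1000)·f^(α−1) − 1000
α = ε/1000 + 1 = 0.97080, so α − 1 = -0.02920
f^(α−1) = 0.23^(-0.02920) = 1.043849
δ_res = (-29.7 + 1000) × 1.043849 − 1000 = 1012.846 − 1000 = 12.85 per mil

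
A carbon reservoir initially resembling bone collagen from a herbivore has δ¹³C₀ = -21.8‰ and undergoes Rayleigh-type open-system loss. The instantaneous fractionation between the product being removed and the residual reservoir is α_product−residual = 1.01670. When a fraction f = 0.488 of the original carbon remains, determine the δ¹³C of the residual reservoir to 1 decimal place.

Rayleigh residual: δ_res = (δ₀ + 1000)·f^(α−1) − 1000
α − 1 = 0.01670
f^(α−1) = 0.488^(0.01670) = 0.988090
δ_res = (-21.8 + 1000) × 0.988090 − 1000 = 966.550 − 1000 = -33.45‰

-33.5‰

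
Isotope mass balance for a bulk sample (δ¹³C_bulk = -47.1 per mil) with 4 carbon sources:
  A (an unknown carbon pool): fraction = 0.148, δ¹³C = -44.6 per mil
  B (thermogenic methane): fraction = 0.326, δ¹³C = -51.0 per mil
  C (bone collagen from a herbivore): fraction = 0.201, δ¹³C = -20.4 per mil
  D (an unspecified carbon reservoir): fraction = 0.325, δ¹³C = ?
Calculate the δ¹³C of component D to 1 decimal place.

Isotope mass balance: δ_bulk = Σ fᵢ·δᵢ.
-47.1 = 0.148×(-44.6) + 0.326×(-51.0) + 0.201×(-20.4) + 0.325×δ_D
0.325·δ_D = -47.1 − (-27.327) = -19.773
δ_D = -19.773 / 0.325 = -60.84 per mil

-60.8 per mil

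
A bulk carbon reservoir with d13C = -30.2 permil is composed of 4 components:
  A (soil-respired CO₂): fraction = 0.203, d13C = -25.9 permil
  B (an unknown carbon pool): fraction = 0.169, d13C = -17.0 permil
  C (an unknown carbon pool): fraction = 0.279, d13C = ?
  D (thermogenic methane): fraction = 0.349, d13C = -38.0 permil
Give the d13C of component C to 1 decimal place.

-31.6 permil

Isotope mass balance: δ_bulk = Σ fᵢ·δᵢ.
-30.2 = 0.203×(-25.9) + 0.169×(-17.0) + 0.279×δ_C + 0.349×(-38.0)
0.279·δ_C = -30.2 − (-21.393) = -8.807
δ_C = -8.807 / 0.279 = -31.57 permil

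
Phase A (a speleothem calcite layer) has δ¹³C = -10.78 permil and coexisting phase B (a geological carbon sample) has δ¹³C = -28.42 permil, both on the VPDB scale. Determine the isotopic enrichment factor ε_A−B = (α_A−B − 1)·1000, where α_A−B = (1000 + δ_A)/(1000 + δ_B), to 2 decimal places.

α_A−B = (1000 + -10.78) / (1000 + -28.42) = 989.22 / 971.58 = 1.018156
ε_A−B = (1.018156 − 1) × 1000 = 18.156 permil
(The approximation ε ≈ δ_A − δ_B would give 17.64 permil.)

18.16 permil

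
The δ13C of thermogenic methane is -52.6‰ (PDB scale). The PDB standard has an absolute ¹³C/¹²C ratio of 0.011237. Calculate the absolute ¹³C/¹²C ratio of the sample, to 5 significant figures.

0.010646

R_sample = R_standard × (δ13C/1000 + 1)
R_sample = 0.011237 × (-52.6/1000 + 1) = 0.011237 × 0.947400
R_sample = 0.0106459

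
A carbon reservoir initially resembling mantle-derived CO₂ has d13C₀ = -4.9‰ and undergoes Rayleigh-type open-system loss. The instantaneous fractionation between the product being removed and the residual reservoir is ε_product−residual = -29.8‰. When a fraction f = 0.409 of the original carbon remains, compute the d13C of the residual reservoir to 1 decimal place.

Rayleigh residual: δ_res = (δ₀ + 1000)·f^(α−1) − 1000
α = ε/1000 + 1 = 0.97020, so α − 1 = -0.02980
f^(α−1) = 0.409^(-0.02980) = 1.027000
δ_res = (-4.9 + 1000) × 1.027000 − 1000 = 1021.968 − 1000 = 21.97‰

22.0‰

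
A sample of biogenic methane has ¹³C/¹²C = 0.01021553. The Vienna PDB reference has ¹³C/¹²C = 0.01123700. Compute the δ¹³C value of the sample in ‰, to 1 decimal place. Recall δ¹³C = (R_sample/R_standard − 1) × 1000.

-90.9‰

δ¹³C = (R_sample / R_standard − 1) × 1000
R_sample / R_standard = 0.01021553 / 0.01123700 = 0.909098
δ¹³C = (0.909098 − 1) × 1000 = -90.90‰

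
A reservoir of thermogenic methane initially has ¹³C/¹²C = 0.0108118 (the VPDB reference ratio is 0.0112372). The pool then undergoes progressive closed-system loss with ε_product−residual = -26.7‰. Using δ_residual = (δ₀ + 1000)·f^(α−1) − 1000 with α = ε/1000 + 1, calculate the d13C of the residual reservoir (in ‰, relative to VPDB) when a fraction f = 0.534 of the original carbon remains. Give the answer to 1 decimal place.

-21.6‰

δ₀ = (0.0108118/0.0112372 − 1)×1000 = (0.962144 − 1)×1000 = -37.856‰
α − 1 = ε/1000 = -0.0267
f^(α−1) = 0.534^(-0.0267) = 1.016892
δ_res = (-37.856 + 1000) × 1.016892 − 1000 = 978.396 − 1000 = -21.60‰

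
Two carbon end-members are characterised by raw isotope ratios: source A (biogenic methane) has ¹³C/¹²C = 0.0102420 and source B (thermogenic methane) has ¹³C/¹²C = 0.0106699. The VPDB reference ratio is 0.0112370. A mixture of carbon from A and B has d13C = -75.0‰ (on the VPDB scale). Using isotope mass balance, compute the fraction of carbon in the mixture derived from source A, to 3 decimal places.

δ_A = (0.0102420/0.0112370 − 1)×1000 = (0.911453 − 1)×1000 = -88.547‰
δ_B = (0.0106699/0.0112370 − 1)×1000 = (0.949533 − 1)×1000 = -50.467‰
f_A = (δ_mix − δ_B)/(δ_A − δ_B) = (-75.0 − (-50.467))/(-88.547 − (-50.467))
f_A = -24.533 / -38.080 = 0.6443

0.644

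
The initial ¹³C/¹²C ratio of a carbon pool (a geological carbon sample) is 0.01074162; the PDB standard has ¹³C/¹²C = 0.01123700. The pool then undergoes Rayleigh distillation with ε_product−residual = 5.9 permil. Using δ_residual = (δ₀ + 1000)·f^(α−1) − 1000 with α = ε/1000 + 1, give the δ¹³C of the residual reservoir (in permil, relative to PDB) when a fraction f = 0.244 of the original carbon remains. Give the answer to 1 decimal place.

δ₀ = (0.01074162/0.01123700 − 1)×1000 = (0.955915 − 1)×1000 = -44.085 permil
α − 1 = ε/1000 = 0.0059
f^(α−1) = 0.244^(0.0059) = 0.991712
δ_res = (-44.085 + 1000) × 0.991712 − 1000 = 947.993 − 1000 = -52.01 permil

-52.0 permil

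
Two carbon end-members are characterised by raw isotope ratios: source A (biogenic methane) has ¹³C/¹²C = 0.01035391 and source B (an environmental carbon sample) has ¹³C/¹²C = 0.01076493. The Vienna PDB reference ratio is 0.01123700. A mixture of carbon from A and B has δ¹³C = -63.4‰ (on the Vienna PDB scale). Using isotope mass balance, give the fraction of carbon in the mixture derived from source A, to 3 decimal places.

0.585

δ_A = (0.01035391/0.01123700 − 1)×1000 = (0.921412 − 1)×1000 = -78.588‰
δ_B = (0.01076493/0.01123700 − 1)×1000 = (0.957990 − 1)×1000 = -42.010‰
f_A = (δ_mix − δ_B)/(δ_A − δ_B) = (-63.4 − (-42.010))/(-78.588 − (-42.010))
f_A = -21.390 / -36.577 = 0.5848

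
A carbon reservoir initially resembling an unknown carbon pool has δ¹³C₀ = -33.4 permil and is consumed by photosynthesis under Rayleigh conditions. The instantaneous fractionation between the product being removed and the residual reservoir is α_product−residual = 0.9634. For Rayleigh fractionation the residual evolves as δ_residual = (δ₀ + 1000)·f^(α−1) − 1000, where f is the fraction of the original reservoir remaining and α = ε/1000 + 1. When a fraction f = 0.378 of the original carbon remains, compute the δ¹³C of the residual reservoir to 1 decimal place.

Rayleigh residual: δ_res = (δ₀ + 1000)·f^(α−1) − 1000
α − 1 = -0.03660
f^(α−1) = 0.378^(-0.03660) = 1.036248
δ_res = (-33.4 + 1000) × 1.036248 − 1000 = 1001.638 − 1000 = 1.64 permil

1.6 permil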